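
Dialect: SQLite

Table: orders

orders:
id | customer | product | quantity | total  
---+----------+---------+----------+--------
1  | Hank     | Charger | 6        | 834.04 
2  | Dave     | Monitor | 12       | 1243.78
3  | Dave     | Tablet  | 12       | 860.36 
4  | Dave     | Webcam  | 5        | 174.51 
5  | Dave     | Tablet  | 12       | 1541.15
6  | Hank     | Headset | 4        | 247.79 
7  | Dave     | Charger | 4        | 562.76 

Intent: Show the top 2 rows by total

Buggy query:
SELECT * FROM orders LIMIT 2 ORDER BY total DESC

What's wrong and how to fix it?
Bug: ORDER BY cannot follow LIMIT; LIMIT is the final clause

Fix: Swap the clauses: ORDER BY first, then LIMIT

Corrected query:
SELECT * FROM orders ORDER BY total DESC LIMIT 2

Result:
id | customer | product | quantity | total  
---+----------+---------+----------+--------
5  | Dave     | Tablet  | 12       | 1541.15
2  | Dave     | Monitor | 12       | 1243.78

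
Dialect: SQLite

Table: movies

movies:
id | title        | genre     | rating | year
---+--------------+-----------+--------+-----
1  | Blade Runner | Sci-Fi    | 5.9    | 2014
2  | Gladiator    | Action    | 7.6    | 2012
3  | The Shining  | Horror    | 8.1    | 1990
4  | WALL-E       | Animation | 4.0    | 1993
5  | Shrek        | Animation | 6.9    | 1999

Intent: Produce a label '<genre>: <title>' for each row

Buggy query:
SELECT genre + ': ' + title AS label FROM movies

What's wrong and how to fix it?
Bug: SQLite uses || for string concatenation; + coerces text to numbers (yielding 0)

Fix: Use the || operator for string concatenation

Corrected query:
SELECT genre || ': ' || title AS label FROM movies

Result:
label               
--------------------
Sci-Fi: Blade Runner
Action: Gladiator   
Horror: The Shining 
Animation: WALL-E   
Animation: Shrek    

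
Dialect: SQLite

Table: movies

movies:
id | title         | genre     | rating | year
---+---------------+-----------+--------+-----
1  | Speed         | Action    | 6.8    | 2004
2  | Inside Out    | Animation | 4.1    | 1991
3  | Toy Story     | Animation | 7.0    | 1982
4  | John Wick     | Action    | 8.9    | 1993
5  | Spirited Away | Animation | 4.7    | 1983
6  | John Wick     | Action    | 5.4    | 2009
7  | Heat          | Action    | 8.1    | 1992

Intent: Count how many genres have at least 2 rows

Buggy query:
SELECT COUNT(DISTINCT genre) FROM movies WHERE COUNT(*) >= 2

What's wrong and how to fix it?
Bug: COUNT(*) cannot appear in WHERE; the per-group count doesn't exist yet

Fix: Group first with HAVING COUNT(*) >= 2, then COUNT the resulting groups

Corrected query:
SELECT COUNT(*) FROM (SELECT genre FROM movies GROUP BY genre HAVING COUNT(*) >= 2)

Result:
COUNT(*)
--------
2       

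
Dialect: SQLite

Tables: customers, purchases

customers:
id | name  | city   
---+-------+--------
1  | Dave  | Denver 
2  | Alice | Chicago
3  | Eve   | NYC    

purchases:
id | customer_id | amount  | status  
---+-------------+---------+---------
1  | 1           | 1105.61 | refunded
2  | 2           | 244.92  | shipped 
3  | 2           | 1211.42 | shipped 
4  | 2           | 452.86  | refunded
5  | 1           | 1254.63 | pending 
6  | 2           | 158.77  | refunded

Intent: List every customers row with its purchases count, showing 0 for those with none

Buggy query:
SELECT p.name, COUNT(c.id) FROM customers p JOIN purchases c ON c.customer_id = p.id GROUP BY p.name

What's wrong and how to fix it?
Bug: INNER JOIN drops customers rows that have no matching purchases rows

Fix: Use LEFT JOIN so parents without children still appear (COUNT(c.id) gives 0)

Corrected query:
SELECT p.name, COUNT(c.id) FROM customers p LEFT JOIN purchases c ON c.customer_id = p.id GROUP BY p.name

Result:
name  | COUNT(c.id)
------+------------
Alice | 4          
Dave  | 2          
Eve   | 0          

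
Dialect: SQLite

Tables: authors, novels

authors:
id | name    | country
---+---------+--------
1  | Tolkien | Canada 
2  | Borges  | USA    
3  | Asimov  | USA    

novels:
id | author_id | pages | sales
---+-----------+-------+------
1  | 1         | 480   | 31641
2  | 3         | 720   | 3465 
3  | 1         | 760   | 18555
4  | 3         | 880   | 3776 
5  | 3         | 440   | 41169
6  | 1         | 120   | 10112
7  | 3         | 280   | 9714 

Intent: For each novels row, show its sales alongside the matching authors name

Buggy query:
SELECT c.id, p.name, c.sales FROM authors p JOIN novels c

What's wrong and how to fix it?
Bug: JOIN with no ON clause produces a cartesian product; every novels row pairs with every authors row

Fix: Specify the join condition linking the foreign key to the parent id

Corrected query:
SELECT c.id, p.name, c.sales FROM authors p JOIN novels c ON c.author_id = p.id

Result:
id | name    | sales
---+---------+------
1  | Tolkien | 31641
2  | Asimov  | 3465 
3  | Tolkien | 18555
4  | Asimov  | 3776 
5  | Asimov  | 41169
6  | Tolkien | 10112
7  | Asimov  | 9714 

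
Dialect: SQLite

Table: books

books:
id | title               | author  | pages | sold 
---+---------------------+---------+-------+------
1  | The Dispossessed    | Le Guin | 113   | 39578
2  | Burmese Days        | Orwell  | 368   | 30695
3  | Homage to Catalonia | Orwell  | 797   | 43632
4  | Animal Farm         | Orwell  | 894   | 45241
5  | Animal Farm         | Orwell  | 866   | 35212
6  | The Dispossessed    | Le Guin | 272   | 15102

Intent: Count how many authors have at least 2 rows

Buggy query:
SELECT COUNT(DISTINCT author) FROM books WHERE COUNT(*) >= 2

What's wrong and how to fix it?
Bug: WHERE filters individual rows, not groups, so a group-level COUNT is invalid there

Fix: Group first with HAVING COUNT(*) >= 2, then COUNT the resulting groups

Corrected query:
SELECT COUNT(*) FROM (SELECT author FROM books GROUP BY author HAVING COUNT(*) >= 2)

Result:
COUNT(*)
--------
2       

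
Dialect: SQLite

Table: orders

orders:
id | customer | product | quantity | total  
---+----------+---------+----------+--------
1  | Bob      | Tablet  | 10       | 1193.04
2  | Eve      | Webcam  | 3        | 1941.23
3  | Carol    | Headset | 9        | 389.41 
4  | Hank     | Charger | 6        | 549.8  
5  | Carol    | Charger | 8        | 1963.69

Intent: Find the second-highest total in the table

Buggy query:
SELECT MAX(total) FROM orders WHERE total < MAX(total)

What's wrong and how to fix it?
Bug: The inner MAX is an aggregate inside WHERE, which is not allowed

Fix: Compute the overall MAX in a subquery, then take MAX of rows below it

Corrected query:
SELECT MAX(total) FROM orders WHERE total < (SELECT MAX(total) FROM orders)

Result:
MAX(total)
----------
1941.23   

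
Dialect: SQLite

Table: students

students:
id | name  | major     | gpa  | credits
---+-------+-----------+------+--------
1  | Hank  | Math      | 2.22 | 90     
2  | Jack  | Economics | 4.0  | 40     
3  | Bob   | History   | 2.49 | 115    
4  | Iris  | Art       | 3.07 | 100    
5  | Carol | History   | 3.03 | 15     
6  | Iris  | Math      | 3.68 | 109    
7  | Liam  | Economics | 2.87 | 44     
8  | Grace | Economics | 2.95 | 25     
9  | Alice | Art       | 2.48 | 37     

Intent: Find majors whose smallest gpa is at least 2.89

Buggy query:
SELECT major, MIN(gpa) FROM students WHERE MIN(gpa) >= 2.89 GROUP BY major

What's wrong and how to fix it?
Bug: MIN() in WHERE is a misuse of aggregate

Fix: Replace WHERE with HAVING after the GROUP BY

Corrected query:
SELECT major, MIN(gpa) FROM students GROUP BY major HAVING MIN(gpa) >= 2.89

Result:
(no rows)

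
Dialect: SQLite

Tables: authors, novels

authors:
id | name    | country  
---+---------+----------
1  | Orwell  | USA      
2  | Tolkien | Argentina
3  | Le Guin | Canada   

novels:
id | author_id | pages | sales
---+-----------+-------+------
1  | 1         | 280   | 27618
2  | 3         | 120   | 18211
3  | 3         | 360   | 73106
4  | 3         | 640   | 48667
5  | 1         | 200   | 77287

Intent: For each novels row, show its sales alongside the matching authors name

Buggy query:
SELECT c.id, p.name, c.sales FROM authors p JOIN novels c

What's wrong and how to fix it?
Bug: JOIN with no ON clause produces a cartesian product; every novels row pairs with every authors row

Fix: Add ON c.author_id = p.id to the JOIN

Corrected query:
SELECT c.id, p.name, c.sales FROM authors p JOIN novels c ON c.author_id = p.id

Result:
id | name    | sales
---+---------+------
1  | Orwell  | 27618
2  | Le Guin | 18211
3  | Le Guin | 73106
4  | Le Guin | 48667
5  | Orwell  | 77287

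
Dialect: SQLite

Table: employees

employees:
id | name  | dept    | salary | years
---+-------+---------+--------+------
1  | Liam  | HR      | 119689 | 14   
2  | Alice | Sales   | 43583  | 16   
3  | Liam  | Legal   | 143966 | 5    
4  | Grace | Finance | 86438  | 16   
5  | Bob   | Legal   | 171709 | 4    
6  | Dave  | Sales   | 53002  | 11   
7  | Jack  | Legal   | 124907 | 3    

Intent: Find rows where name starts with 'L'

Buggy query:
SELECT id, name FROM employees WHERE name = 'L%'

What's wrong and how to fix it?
Bug: Wildcards only work with LIKE; '=' treats '%' as a literal character

Fix: Use LIKE for wildcard pattern matching

Corrected query:
SELECT id, name FROM employees WHERE name LIKE 'L%'

Result:
id | name
---+-----
1  | Liam
3  | Liam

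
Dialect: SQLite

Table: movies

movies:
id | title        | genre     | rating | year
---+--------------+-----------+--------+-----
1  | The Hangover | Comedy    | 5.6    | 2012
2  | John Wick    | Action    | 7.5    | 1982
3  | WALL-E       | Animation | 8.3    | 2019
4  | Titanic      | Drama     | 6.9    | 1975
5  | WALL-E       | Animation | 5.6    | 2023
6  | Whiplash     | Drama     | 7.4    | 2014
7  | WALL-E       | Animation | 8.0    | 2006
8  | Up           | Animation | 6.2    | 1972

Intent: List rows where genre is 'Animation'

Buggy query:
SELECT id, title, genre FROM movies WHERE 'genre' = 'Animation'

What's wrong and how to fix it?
Bug: Single quotes denote string literals in SQL; the column name is being compared as a constant string

Fix: Reference the column as genre without single quotes

Corrected query:
SELECT id, title, genre FROM movies WHERE genre = 'Animation'

Result:
id | title  | genre    
---+--------+----------
3  | WALL-E | Animation
5  | WALL-E | Animation
7  | WALL-E | Animation
8  | Up     | Animation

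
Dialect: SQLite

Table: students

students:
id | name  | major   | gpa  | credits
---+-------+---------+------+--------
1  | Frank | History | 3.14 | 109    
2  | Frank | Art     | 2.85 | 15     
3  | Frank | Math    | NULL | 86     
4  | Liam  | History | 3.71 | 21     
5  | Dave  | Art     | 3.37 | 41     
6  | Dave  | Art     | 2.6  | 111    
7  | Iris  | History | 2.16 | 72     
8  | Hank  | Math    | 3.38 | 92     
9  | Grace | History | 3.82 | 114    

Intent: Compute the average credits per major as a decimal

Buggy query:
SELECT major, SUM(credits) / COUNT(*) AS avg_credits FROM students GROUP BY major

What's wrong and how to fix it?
Bug: SUM(credits) and COUNT(*) are both integers; the division truncates the fractional part

Fix: Cast one side to REAL so the division keeps the fractional part

Corrected query:
SELECT major, SUM(credits) * 1.0 / COUNT(*) AS avg_credits FROM students GROUP BY major

Result:
major   | avg_credits
--------+------------
Art     | 55.666667  
History | 79         
Math    | 89         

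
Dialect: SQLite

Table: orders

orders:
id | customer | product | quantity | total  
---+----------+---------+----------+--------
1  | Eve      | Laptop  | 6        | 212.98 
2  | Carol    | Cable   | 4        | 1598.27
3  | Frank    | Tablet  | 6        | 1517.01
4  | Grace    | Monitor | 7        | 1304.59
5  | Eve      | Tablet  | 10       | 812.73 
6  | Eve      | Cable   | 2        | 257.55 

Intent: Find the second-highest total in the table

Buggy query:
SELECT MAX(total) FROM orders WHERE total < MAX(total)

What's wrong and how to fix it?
Bug: MAX(total) on the right of the comparison is an aggregate-in-WHERE error

Fix: Put the inner MAX in a scalar subquery

Corrected query:
SELECT MAX(total) FROM orders WHERE total < (SELECT MAX(total) FROM orders)

Result:
MAX(total)
----------
1517.01   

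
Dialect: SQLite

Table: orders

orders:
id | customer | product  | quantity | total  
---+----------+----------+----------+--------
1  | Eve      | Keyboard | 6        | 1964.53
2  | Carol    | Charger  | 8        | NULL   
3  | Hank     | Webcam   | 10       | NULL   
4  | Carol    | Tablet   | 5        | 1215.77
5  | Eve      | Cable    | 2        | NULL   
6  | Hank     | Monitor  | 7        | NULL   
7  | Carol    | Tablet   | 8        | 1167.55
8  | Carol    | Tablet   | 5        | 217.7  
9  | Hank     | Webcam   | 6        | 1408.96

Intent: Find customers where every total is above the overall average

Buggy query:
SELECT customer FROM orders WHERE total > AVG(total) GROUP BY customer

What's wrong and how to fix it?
Bug: WHERE evaluates per row before aggregation, so AVG() is unavailable

Fix: Use a subquery for AVG and a HAVING MIN(...) filter so the condition holds for every row in the group

Corrected query:
SELECT customer FROM orders GROUP BY customer HAVING MIN(total) > (SELECT AVG(total) FROM orders)

Result:
customer
--------
Eve     
Hank    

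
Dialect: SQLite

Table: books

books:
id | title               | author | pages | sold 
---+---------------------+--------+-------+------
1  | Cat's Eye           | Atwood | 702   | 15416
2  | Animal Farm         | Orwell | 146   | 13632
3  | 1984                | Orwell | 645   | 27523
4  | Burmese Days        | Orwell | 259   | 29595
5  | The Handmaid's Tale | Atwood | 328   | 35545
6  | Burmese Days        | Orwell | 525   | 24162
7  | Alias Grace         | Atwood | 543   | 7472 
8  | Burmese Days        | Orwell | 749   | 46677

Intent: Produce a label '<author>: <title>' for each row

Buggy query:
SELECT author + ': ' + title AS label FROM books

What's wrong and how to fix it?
Bug: SQLite uses || for string concatenation; + coerces text to numbers (yielding 0)

Fix: Use the || operator for string concatenation

Corrected query:
SELECT author || ': ' || title AS label FROM books

Result:
label                      
---------------------------
Atwood: Cat's Eye          
Orwell: Animal Farm        
Orwell: 1984               
Orwell: Burmese Days       
Atwood: The Handmaid's Tale
Orwell: Burmese Days       
Atwood: Alias Grace        
Orwell: Burmese Days       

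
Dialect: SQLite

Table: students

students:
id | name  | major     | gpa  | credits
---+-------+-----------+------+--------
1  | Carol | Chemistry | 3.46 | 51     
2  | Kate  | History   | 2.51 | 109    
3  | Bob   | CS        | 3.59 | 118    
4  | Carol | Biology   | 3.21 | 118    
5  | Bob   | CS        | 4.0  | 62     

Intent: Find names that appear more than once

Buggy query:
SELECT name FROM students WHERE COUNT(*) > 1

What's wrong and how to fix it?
Bug: COUNT(*) is an aggregate and cannot be used in WHERE

Fix: Group first, then use HAVING for the count condition

Corrected query:
SELECT name FROM students GROUP BY name HAVING COUNT(*) > 1

Result:
name 
-----
Bob  
Carol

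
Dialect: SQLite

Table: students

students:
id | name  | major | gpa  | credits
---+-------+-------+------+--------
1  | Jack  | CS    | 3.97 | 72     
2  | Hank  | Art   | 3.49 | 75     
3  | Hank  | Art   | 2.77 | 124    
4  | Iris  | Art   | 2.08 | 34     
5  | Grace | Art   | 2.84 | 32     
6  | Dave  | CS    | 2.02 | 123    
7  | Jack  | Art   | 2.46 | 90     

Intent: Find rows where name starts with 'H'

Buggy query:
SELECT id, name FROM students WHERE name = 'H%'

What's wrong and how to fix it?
Bug: '=' compares the literal string including the % character; pattern matching needs LIKE

Fix: Replace '=' with LIKE so 'H%' is treated as a pattern

Corrected query:
SELECT id, name FROM students WHERE name LIKE 'H%'

Result:
id | name
---+-----
2  | Hank
3  | Hank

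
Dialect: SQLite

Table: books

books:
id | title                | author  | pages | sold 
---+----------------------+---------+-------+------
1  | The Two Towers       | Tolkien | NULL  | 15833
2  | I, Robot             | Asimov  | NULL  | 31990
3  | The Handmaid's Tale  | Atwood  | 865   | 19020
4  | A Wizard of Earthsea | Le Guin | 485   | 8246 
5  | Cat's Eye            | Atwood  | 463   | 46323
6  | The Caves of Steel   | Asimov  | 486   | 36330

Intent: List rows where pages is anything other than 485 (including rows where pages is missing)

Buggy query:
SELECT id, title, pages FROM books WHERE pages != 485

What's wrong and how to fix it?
Bug: Inequality against NULL is unknown, not true; rows with NULL are dropped

Fix: Handle NULL separately with IS NULL alongside the inequality

Corrected query:
SELECT id, title, pages FROM books WHERE pages != 485 OR pages IS NULL

Result:
id | title               | pages
---+---------------------+------
1  | The Two Towers      | NULL 
2  | I, Robot            | NULL 
3  | The Handmaid's Tale | 865  
5  | Cat's Eye           | 463  
6  | The Caves of Steel  | 486  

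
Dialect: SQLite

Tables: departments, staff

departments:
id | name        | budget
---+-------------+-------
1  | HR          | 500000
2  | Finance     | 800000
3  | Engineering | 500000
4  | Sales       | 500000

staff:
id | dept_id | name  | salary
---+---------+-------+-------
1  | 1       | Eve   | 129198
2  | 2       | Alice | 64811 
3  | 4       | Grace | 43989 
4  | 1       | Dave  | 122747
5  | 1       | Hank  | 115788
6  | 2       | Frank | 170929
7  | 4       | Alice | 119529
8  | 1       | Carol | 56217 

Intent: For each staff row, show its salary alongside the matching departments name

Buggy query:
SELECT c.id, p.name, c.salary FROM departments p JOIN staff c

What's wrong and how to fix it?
Bug: Missing join condition: each staff row is matched to all departments rows instead of just its own

Fix: Specify the join condition linking the foreign key to the parent id

Corrected query:
SELECT c.id, p.name, c.salary FROM departments p JOIN staff c ON c.dept_id = p.id

Result:
id | name    | salary
---+---------+-------
1  | HR      | 129198
2  | Finance | 64811 
3  | Sales   | 43989 
4  | HR      | 122747
5  | HR      | 115788
6  | Finance | 170929
7  | Sales   | 119529
8  | HR      | 56217 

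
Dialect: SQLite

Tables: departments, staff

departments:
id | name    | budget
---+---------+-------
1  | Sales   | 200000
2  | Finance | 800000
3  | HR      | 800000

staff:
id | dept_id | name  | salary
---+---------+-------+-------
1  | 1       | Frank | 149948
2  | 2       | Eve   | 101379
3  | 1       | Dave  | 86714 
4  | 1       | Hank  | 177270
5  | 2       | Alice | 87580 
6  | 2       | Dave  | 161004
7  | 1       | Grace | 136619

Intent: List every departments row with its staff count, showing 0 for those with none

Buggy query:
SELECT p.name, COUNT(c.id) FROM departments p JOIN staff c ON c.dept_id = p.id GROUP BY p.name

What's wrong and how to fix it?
Bug: INNER JOIN drops departments rows that have no matching staff rows

Fix: Use LEFT JOIN so parents without children still appear (COUNT(c.id) gives 0)

Corrected query:
SELECT p.name, COUNT(c.id) FROM departments p LEFT JOIN staff c ON c.dept_id = p.id GROUP BY p.name

Result:
name    | COUNT(c.id)
--------+------------
Finance | 3          
HR      | 0          
Sales   | 4          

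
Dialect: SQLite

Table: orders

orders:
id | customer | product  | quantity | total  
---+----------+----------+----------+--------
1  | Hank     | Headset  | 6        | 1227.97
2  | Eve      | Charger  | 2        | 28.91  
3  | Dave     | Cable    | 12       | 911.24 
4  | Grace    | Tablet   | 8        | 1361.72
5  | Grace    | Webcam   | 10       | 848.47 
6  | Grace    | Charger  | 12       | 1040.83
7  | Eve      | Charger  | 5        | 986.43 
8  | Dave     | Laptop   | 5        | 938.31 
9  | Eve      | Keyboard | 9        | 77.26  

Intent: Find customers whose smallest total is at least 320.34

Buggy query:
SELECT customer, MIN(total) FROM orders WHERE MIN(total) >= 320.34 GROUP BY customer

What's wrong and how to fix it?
Bug: Aggregates like MIN are computed per group after WHERE runs

Fix: Replace WHERE with HAVING after the GROUP BY

Corrected query:
SELECT customer, MIN(total) FROM orders GROUP BY customer HAVING MIN(total) >= 320.34

Result:
customer | MIN(total)
---------+-----------
Dave     | 911.24    
Grace    | 848.47    
Hank     | 1227.97   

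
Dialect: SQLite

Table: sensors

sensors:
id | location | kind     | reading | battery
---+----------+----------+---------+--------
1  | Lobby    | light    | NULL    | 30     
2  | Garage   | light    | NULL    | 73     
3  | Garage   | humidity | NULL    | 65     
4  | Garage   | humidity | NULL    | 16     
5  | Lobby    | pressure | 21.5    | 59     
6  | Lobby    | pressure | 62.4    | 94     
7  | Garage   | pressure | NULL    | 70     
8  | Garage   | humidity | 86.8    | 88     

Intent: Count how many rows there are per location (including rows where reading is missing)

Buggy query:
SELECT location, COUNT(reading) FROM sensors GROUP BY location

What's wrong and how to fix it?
Bug: COUNT(reading) skips NULLs, so groups with missing reading are undercounted

Fix: Use COUNT(*) to count all rows regardless of NULL

Corrected query:
SELECT location, COUNT(*) FROM sensors GROUP BY location

Result:
location | COUNT(*)
---------+---------
Garage   | 5       
Lobby    | 3       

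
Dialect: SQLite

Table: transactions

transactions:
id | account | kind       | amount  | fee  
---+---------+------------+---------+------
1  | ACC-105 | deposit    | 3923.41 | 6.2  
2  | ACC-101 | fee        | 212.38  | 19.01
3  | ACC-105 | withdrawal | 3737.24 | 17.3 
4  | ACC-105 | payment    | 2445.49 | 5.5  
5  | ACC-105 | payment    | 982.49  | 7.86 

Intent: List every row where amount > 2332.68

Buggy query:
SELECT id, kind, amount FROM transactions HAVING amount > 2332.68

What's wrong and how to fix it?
Bug: This is a non-aggregate query (no GROUP BY, no aggregates), so in SQLite the HAVING clause is invalid here; a row-level condition belongs in WHERE

Fix: Replace HAVING with WHERE since the condition applies to individual rows

Corrected query:
SELECT id, kind, amount FROM transactions WHERE amount > 2332.68

Result:
id | kind       | amount 
---+------------+--------
1  | deposit    | 3923.41
3  | withdrawal | 3737.24
4  | payment    | 2445.49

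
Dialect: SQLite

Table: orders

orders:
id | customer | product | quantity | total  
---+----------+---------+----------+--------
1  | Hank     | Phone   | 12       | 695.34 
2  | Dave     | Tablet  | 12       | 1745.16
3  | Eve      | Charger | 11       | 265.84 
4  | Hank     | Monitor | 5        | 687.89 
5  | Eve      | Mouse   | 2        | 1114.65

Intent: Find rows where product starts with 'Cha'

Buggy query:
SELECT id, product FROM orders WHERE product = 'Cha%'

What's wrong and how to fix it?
Bug: '=' compares the literal string including the % character; pattern matching needs LIKE

Fix: Replace '=' with LIKE so 'Cha%' is treated as a pattern

Corrected query:
SELECT id, product FROM orders WHERE product LIKE 'Cha%'

Result:
id | product
---+--------
3  | Charger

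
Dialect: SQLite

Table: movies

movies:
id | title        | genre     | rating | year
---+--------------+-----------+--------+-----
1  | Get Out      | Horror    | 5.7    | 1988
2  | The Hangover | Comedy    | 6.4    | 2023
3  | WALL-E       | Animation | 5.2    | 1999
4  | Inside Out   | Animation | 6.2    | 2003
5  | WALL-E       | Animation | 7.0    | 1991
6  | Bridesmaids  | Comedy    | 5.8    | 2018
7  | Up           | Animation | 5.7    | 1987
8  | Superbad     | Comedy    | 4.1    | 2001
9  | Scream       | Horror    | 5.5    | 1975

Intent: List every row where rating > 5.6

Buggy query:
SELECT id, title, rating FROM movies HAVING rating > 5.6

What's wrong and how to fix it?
Bug: HAVING filters the output of aggregation, but this query has no GROUP BY and no aggregate functions, so SQLite rejects it (HAVING clause on a non-aggregate query); the condition here is per row

Fix: Replace HAVING with WHERE since the condition applies to individual rows

Corrected query:
SELECT id, title, rating FROM movies WHERE rating > 5.6

Result:
id | title        | rating
---+--------------+-------
1  | Get Out      | 5.7   
2  | The Hangover | 6.4   
4  | Inside Out   | 6.2   
5  | WALL-E       | 7     
6  | Bridesmaids  | 5.8   
7  | Up           | 5.7   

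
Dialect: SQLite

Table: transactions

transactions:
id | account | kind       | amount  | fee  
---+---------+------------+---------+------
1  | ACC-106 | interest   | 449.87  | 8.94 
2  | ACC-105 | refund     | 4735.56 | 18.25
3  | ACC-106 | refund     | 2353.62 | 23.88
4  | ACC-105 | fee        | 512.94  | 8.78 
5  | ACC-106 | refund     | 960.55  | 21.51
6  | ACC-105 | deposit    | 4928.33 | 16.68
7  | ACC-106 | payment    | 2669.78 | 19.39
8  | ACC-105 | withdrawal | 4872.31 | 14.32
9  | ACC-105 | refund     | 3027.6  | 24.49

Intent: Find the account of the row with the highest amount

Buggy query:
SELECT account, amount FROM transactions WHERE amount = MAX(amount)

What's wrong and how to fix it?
Bug: WHERE is evaluated per row; an aggregate over the whole table isn't defined there

Fix: Wrap MAX in a scalar subquery so WHERE compares against a single value

Corrected query:
SELECT account, amount FROM transactions WHERE amount = (SELECT MAX(amount) FROM transactions)

Result:
account | amount 
--------+--------
ACC-105 | 4928.33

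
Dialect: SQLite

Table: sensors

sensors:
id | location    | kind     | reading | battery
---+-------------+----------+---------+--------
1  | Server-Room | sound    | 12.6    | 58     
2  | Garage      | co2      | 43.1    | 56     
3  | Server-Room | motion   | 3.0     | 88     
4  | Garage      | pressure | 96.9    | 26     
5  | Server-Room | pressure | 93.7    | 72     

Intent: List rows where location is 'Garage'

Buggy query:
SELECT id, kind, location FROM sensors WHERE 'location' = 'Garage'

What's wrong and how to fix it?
Bug: Single quotes denote string literals in SQL; the column name is being compared as a constant string

Fix: Reference the column as location without single quotes

Corrected query:
SELECT id, kind, location FROM sensors WHERE location = 'Garage'

Result:
id | kind     | location
---+----------+---------
2  | co2      | Garage  
4  | pressure | Garage  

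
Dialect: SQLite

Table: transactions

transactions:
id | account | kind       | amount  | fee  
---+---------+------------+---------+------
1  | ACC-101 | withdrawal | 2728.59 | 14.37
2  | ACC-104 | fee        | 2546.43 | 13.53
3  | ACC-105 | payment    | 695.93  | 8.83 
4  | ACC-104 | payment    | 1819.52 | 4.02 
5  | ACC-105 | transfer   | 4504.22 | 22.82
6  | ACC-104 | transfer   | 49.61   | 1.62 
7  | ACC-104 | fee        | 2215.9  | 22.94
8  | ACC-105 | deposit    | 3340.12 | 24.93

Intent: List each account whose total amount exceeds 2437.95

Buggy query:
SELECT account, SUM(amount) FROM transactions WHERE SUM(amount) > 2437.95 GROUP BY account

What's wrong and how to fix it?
Bug: WHERE runs before GROUP BY, so aggregates aren't available there

Fix: Move the aggregate condition to a HAVING clause

Corrected query:
SELECT account, SUM(amount) FROM transactions GROUP BY account HAVING SUM(amount) > 2437.95

Result:
account | SUM(amount)
--------+------------
ACC-101 | 2728.59    
ACC-104 | 6631.46    
ACC-105 | 8540.27    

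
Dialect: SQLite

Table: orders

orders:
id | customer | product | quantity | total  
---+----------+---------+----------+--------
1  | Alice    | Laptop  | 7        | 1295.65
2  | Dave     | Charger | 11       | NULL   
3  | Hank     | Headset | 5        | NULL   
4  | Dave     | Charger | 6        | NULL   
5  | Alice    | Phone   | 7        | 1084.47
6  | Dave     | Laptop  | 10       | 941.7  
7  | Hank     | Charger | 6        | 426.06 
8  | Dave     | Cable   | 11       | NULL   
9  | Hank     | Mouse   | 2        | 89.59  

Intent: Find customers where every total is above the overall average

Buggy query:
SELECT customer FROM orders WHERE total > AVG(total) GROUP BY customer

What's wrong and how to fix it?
Bug: WHERE evaluates per row before aggregation, so AVG() is unavailable

Fix: Compute the overall average in a scalar subquery and compare each group's MIN against it in HAVING

Corrected query:
SELECT customer FROM orders GROUP BY customer HAVING MIN(total) > (SELECT AVG(total) FROM orders)

Result:
customer
--------
Alice   
Dave    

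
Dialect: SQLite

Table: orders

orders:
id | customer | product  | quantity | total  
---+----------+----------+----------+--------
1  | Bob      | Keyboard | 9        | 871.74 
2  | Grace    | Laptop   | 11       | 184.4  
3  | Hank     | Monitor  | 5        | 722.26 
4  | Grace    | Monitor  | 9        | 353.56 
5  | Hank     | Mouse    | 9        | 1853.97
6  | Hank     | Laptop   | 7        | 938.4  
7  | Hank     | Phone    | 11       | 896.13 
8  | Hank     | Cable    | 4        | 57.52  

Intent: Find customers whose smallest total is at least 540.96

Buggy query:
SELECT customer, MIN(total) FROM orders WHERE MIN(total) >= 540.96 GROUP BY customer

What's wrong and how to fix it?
Bug: Aggregates like MIN are computed per group after WHERE runs

Fix: Replace WHERE with HAVING after the GROUP BY

Corrected query:
SELECT customer, MIN(total) FROM orders GROUP BY customer HAVING MIN(total) >= 540.96

Result:
customer | MIN(total)
---------+-----------
Bob      | 871.74    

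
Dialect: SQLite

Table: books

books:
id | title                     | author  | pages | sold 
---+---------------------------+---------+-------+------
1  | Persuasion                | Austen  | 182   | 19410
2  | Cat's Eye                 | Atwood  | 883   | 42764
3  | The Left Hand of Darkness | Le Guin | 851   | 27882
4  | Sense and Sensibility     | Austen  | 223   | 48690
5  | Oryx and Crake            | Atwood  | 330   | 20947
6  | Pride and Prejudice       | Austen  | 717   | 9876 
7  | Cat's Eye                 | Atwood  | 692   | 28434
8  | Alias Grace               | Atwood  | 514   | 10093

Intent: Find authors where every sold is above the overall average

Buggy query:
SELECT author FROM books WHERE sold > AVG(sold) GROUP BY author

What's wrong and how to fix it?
Bug: WHERE evaluates per row before aggregation, so AVG() is unavailable

Fix: Compute the overall average in a scalar subquery and compare each group's MIN against it in HAVING

Corrected query:
SELECT author FROM books GROUP BY author HAVING MIN(sold) > (SELECT AVG(sold) FROM books)

Result:
author 
-------
Le Guin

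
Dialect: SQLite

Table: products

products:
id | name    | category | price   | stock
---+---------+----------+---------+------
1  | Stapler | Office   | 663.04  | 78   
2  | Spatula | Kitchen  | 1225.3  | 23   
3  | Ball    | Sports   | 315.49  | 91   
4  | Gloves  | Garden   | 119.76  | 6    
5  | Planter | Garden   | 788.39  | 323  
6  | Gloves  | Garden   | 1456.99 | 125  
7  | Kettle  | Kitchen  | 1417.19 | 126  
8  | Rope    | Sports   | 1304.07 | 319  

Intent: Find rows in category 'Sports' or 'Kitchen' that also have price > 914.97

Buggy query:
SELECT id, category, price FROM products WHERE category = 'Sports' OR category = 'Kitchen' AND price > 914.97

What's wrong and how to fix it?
Bug: Without parentheses, AND is evaluated before OR, so the price filter only applies to the 'Kitchen' branch

Fix: Add parentheses around the OR so the AND applies to both alternatives

Corrected query:
SELECT id, category, price FROM products WHERE (category = 'Sports' OR category = 'Kitchen') AND price > 914.97

Result:
id | category | price  
---+----------+--------
2  | Kitchen  | 1225.3 
7  | Kitchen  | 1417.19
8  | Sports   | 1304.07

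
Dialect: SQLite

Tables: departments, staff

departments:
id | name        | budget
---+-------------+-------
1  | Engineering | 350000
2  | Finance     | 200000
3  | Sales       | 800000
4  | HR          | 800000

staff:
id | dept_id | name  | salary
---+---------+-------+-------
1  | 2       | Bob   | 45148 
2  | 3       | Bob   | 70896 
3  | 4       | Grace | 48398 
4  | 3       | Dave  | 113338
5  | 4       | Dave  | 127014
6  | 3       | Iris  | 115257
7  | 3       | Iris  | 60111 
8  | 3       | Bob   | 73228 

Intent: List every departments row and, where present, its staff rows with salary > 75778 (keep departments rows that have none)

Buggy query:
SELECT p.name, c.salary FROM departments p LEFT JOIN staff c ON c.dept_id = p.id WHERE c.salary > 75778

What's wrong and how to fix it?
Bug: Filtering c.salary in WHERE discards the NULL rows produced by LEFT JOIN, turning it into an inner join

Fix: Put 'c.salary > 75778' in the JOIN's ON clause instead of WHERE

Corrected query:
SELECT p.name, c.salary FROM departments p LEFT JOIN staff c ON c.dept_id = p.id AND c.salary > 75778

Result:
name        | salary
------------+-------
Engineering | NULL  
Finance     | NULL  
Sales       | 113338
Sales       | 115257
HR          | 127014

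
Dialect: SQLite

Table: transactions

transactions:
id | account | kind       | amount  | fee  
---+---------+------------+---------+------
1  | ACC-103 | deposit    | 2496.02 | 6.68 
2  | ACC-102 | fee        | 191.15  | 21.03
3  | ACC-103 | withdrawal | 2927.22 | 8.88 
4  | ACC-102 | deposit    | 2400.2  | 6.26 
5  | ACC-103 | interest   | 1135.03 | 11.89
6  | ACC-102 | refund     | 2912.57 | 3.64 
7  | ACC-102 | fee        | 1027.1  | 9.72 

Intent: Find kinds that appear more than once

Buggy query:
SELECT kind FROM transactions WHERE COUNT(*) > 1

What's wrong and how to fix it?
Bug: WHERE can't reference COUNT(*); aggregates are computed after WHERE

Fix: GROUP BY kind, then filter groups with HAVING COUNT(*) > 1

Corrected query:
SELECT kind FROM transactions GROUP BY kind HAVING COUNT(*) > 1

Result:
kind   
-------
deposit
fee    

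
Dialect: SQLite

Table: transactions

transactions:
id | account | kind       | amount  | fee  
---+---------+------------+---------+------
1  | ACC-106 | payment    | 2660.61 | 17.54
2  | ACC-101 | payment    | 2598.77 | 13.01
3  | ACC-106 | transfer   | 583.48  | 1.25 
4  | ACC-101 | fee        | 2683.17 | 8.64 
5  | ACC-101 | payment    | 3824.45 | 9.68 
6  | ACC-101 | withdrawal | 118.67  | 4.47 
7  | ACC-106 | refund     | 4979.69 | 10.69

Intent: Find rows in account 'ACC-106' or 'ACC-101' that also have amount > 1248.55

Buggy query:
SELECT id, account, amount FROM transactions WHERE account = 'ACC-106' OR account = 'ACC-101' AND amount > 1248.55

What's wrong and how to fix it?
Bug: AND binds tighter than OR, so this parses as account = 'ACC-106' OR (account = 'ACC-101' AND amount > 1248.55)

Fix: Group the OR with parentheses (or use IN), then AND the threshold

Corrected query:
SELECT id, account, amount FROM transactions WHERE (account = 'ACC-106' OR account = 'ACC-101') AND amount > 1248.55

Result:
id | account | amount 
---+---------+--------
1  | ACC-106 | 2660.61
2  | ACC-101 | 2598.77
4  | ACC-101 | 2683.17
5  | ACC-101 | 3824.45
7  | ACC-106 | 4979.69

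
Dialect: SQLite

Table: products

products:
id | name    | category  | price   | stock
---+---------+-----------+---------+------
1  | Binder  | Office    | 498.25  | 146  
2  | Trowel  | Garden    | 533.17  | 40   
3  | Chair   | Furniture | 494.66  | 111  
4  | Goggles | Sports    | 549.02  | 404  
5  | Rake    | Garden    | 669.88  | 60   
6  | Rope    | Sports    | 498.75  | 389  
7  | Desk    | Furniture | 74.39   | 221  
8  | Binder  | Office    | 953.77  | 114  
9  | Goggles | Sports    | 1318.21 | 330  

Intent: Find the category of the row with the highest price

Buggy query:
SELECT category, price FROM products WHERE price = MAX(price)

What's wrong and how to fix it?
Bug: MAX(price) is an aggregate and cannot be used directly in WHERE

Fix: Wrap MAX in a scalar subquery so WHERE compares against a single value

Corrected query:
SELECT category, price FROM products WHERE price = (SELECT MAX(price) FROM products)

Result:
category | price  
---------+--------
Sports   | 1318.21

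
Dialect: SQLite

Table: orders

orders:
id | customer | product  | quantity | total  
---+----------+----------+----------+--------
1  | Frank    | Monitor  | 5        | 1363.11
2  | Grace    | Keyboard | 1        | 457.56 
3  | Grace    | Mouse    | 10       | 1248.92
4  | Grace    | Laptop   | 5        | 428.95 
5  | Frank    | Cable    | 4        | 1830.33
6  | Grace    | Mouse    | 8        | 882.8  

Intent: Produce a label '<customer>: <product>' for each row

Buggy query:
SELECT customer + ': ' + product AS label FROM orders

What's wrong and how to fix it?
Bug: SQLite uses || for string concatenation; + coerces text to numbers (yielding 0)

Fix: Replace + with || to concatenate text

Corrected query:
SELECT customer || ': ' || product AS label FROM orders

Result:
label          
---------------
Frank: Monitor 
Grace: Keyboard
Grace: Mouse   
Grace: Laptop  
Frank: Cable   
Grace: Mouse   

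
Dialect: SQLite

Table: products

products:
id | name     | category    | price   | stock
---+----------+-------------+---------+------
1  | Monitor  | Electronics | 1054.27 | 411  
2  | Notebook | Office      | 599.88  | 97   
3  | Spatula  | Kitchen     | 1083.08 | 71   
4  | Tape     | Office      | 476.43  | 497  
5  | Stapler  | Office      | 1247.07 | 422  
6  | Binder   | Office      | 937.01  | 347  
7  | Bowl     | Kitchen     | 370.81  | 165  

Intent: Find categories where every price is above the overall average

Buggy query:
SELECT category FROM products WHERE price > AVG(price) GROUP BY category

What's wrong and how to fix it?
Bug: WHERE evaluates per row before aggregation, so AVG() is unavailable

Fix: Compute the overall average in a scalar subquery and compare each group's MIN against it in HAVING

Corrected query:
SELECT category FROM products GROUP BY category HAVING MIN(price) > (SELECT AVG(price) FROM products)

Result:
category   
-----------
Electronics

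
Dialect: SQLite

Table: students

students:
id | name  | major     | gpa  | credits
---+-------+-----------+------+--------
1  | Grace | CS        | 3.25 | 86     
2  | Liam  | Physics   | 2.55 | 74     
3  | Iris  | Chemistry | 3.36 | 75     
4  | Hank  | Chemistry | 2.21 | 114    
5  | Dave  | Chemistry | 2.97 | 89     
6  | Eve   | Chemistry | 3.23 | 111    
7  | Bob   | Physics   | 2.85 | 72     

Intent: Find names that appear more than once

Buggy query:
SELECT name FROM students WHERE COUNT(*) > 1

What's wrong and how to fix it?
Bug: COUNT(*) is an aggregate and cannot be used in WHERE

Fix: Group first, then use HAVING for the count condition

Corrected query:
SELECT name FROM students GROUP BY name HAVING COUNT(*) > 1

Result:
(no rows)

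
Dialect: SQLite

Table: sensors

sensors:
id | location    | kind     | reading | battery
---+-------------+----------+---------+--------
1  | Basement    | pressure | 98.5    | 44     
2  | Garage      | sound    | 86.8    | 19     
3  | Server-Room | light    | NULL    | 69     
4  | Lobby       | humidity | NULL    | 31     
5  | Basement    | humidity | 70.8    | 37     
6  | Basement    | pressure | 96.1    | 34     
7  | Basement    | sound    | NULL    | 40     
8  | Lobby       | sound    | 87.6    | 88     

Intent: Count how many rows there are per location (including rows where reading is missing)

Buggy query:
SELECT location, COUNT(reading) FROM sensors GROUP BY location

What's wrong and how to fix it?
Bug: COUNT(column) counts non-NULL values only; rows with NULL reading aren't counted

Fix: Replace COUNT(reading) with COUNT(*)

Corrected query:
SELECT location, COUNT(*) FROM sensors GROUP BY location

Result:
location    | COUNT(*)
------------+---------
Basement    | 4       
Garage      | 1       
Lobby       | 2       
Server-Room | 1       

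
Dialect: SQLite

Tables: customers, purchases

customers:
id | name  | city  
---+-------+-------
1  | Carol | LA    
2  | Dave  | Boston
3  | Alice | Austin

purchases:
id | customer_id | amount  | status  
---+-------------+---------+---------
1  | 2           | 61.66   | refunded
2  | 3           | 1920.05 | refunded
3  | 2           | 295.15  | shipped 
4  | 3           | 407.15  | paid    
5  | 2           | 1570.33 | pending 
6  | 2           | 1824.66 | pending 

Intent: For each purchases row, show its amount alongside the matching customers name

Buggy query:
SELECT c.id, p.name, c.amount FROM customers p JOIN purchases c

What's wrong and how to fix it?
Bug: Missing join condition: each purchases row is matched to all customers rows instead of just its own

Fix: Specify the join condition linking the foreign key to the parent id

Corrected query:
SELECT c.id, p.name, c.amount FROM customers p JOIN purchases c ON c.customer_id = p.id

Result:
id | name  | amount 
---+-------+--------
1  | Dave  | 61.66  
2  | Alice | 1920.05
3  | Dave  | 295.15 
4  | Alice | 407.15 
5  | Dave  | 1570.33
6  | Dave  | 1824.66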